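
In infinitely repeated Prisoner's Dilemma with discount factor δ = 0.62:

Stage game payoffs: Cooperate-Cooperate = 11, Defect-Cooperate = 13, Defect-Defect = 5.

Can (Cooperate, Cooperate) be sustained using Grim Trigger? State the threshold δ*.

δ* = 0.25; since δ = 0.62 ≥ 0.25, cooperation can be sustained

Work:
For Grim Trigger:
Cooperate forever: 11/(1-δ)
Defect then punished: 13 + 5·δ/(1-δ)
Need: 11/(1-δ) ≥ 13 + 5·δ/(1-δ)
Solving: δ ≥ (T-R)/(T-P) = (13-11)/(13-5) = 0.25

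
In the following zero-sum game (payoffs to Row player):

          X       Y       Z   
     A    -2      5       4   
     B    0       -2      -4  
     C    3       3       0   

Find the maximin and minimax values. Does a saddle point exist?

Maximin = 0, Minimax = 3, Saddle: False

Work:
Row minimums: [-2, -4, 0] → maximin = 0
Column maximums: [3, 5, 4] → minimax = 3
No saddle point (maximin ≠ minimax). Mixed strategy needed.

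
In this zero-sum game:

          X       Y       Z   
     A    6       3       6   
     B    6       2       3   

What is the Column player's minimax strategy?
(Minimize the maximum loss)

Column should play Y, value = 3

Work:
Column player minimizes Row's maximum payoff:
Column X: max payoff to Row = 6
Column Y: max payoff to Row = 3
Column Z: max payoff to Row = 6
Minimum is 3, achieved by column Y.
Minimax strategy: Y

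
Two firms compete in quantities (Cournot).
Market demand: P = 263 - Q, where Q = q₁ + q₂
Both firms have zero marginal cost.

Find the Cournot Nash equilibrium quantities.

q₁* = q₂* = 87.67; P* = 87.67

Work:
Profit: π_i = P·q_i = (a - q_i - q_j)·q_i
FOC: ∂π_i/∂q_i = a - 2q_i - q_j = 0
Reaction function: q_i = (263 - q_j)/2
Symmetry: q* = 263/3 = 87.67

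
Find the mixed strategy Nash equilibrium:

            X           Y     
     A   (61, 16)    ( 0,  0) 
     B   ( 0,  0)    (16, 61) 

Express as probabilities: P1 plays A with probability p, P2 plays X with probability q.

p = 0.7922, q = 0.2078

Work:
Find probabilities that make opponent indifferent:
P2 chooses q to make P1 indifferent between A and B
P1 chooses p to make P2 indifferent between X and Y
Mixed NE: P1 plays (A: 0.7922, B: 0.2078), P2 plays (X: 0.2078, Y: 0.7922)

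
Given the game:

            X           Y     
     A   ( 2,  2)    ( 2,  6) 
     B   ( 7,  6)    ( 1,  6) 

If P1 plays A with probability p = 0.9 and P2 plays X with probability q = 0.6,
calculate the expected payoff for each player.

E[P1] = 2.26, E[P2] = 3.84

Work:
E[P1] = p·q·π₁(A,X) + p·(1-q)·π₁(A,Y) + (1-p)·q·π₁(B,X) + (1-p)·(1-q)·π₁(B,Y)
= 0.9·0.6·2 + 0.9·0.4·2 + 0.1·0.6·7 + 0.1·0.4·1
= 2.26

E[P2] = 3.84 (similar calculation)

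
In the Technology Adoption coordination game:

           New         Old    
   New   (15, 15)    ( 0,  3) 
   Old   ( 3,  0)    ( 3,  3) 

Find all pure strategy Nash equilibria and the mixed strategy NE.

Pure NE: (New, New) and (Old, Old); Mixed NE: p = 0.2, q = 0.2

Work:
Check pure NE:
(New, New): (15, 15) - no unilateral deviation beneficial
(Old, Old): (3, 3) - no unilateral deviation beneficial
Mixed NE: P1 plays New with p = 0.2, P2 plays New with q = 0.2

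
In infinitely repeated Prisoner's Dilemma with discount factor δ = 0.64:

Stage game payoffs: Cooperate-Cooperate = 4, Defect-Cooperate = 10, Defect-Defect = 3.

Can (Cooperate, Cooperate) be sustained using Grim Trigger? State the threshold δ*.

δ* = 0.8571; since δ = 0.64 < 0.8571, cooperation cannot be sustained

Work:
For Grim Trigger:
Cooperate forever: 4/(1-δ)
Defect then punished: 10 + 3·δ/(1-δ)
Need: 4/(1-δ) ≥ 10 + 3·δ/(1-δ)
Solving: δ ≥ (T-R)/(T-P) = (10-4)/(10-3) = 0.8571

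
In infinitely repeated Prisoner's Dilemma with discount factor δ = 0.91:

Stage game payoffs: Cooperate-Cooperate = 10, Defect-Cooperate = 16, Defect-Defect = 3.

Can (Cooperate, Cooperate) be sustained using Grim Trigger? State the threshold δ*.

δ* = 0.4615; since δ = 0.91 ≥ 0.4615, cooperation can be sustained

Work:
For Grim Trigger:
Cooperate forever: 10/(1-δ)
Defect then punished: 16 + 3·δ/(1-δ)
Need: 10/(1-δ) ≥ 16 + 3·δ/(1-δ)
Solving: δ ≥ (T-R)/(T-P) = (16-10)/(16-3) = 0.4615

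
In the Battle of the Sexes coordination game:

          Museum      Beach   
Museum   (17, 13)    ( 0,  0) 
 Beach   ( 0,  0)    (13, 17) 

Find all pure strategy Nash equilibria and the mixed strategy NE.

Pure NE: (Museum, Museum) and (Beach, Beach); Mixed NE: p = 0.5667, q = 0.4333

Work:
Check pure NE:
(Museum, Museum): (17, 13) - no unilateral deviation beneficial
(Beach, Beach): (13, 17) - no unilateral deviation beneficial
Mixed NE: P1 plays Museum with p = 0.5667, P2 plays Museum with q = 0.4333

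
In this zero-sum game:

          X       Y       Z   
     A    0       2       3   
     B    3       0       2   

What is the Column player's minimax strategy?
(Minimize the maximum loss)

Column should play Y, value = 2

Work:
Column player minimizes Row's maximum payoff:
Column X: max payoff to Row = 3
Column Y: max payoff to Row = 2
Column Z: max payoff to Row = 3
Minimum is 2, achieved by column Y.
Minimax strategy: Y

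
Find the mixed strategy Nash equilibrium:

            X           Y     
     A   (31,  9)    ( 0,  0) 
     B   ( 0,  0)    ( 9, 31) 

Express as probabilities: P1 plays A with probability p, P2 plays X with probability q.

p = 0.775, q = 0.225

Work:
Find probabilities that make opponent indifferent:
P2 chooses q to make P1 indifferent between A and B
P1 chooses p to make P2 indifferent between X and Y
Mixed NE: P1 plays (A: 0.775, B: 0.225), P2 plays (X: 0.225, Y: 0.775)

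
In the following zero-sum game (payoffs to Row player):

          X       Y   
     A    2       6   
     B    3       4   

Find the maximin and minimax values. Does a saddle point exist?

Maximin = 3, Minimax = 3, Saddle: True

Work:
Row minimums: [2, 3] → maximin = 3
Column maximums: [3, 6] → minimax = 3
Saddle point exists! Game value = 3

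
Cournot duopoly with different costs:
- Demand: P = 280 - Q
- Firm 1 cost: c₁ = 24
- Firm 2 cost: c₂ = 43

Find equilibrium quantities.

q₁* = 91.67, q₂* = 72.67

Work:
Reaction: q₁ = (280 - 24 - q₂)/2
Reaction: q₂ = (280 - 43 - q₁)/2
Solve simultaneously:
q₁* = (280 - 2×24 + 43)/3 = 91.67
q₂* = (280 - 2×43 + 24)/3 = 72.67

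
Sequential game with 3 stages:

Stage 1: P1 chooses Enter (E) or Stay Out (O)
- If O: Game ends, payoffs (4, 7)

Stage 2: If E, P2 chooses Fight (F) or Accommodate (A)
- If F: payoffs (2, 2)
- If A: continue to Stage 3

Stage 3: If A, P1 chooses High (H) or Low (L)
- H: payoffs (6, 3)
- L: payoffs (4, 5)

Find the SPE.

SPE: (E, A, H); Outcome (6, 3)

Work:
Stage 3: P1 chooses H (6 vs 4)
Stage 2: P2: F->2, A->3 (anticipating H). Choose A
Stage 1: P1: O->4, E->6 (anticipating A, H). Choose E
SPE path: E -> A -> H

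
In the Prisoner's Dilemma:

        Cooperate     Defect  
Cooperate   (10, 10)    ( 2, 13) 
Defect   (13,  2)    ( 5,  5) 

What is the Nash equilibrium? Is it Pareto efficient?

(Defect, Defect) is NE; not Pareto efficient

Work:
Defect dominates Cooperate for both players:
If P2 cooperates: Defect (13) > Cooperate (10)
If P2 defects: Defect (5) > Cooperate (2)
NE: (Defect, Defect) with payoff (5, 5)
But (Cooperate, Cooperate) = (10, 10) Pareto dominates (5, 5)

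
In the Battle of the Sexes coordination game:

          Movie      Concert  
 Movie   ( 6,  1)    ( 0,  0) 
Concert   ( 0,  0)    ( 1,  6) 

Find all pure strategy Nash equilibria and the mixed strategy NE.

Pure NE: (Movie, Movie) and (Concert, Concert); Mixed NE: p = 0.8571, q = 0.1429

Work:
Check pure NE:
(Movie, Movie): (6, 1) - no unilateral deviation beneficial
(Concert, Concert): (1, 6) - no unilateral deviation beneficial
Mixed NE: P1 plays Movie with p = 0.8571, P2 plays Movie with q = 0.1429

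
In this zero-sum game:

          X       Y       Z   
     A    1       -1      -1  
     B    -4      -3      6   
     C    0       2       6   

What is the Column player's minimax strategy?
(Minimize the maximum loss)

Column should play X, value = 1

Work:
Column player minimizes Row's maximum payoff:
Column X: max payoff to Row = 1
Column Y: max payoff to Row = 2
Column Z: max payoff to Row = 6
Minimum is 1, achieved by column X.
Minimax strategy: X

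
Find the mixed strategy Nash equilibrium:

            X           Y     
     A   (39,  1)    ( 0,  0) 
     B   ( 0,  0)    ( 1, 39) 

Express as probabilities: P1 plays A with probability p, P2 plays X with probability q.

p = 0.975, q = 0.025

Work:
Find probabilities that make opponent indifferent:
P2 chooses q to make P1 indifferent between A and B
P1 chooses p to make P2 indifferent between X and Y
Mixed NE: P1 plays (A: 0.975, B: 0.025), P2 plays (X: 0.025, Y: 0.975)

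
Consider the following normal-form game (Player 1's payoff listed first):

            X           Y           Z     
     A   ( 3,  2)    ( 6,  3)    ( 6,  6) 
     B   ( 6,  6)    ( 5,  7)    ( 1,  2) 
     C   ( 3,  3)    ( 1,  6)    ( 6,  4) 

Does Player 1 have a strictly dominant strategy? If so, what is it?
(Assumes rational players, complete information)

No strictly dominant strategy exists for Player 1

Work:
A strategy strictly dominates another if it gives a strictly higher payoff against every opponent action. Compare each pair of P1's strategies column-by-column:
  A vs B: [3 vs 6, 6 vs 5, 6 vs 1] → A does not strictly dominate B (column X: 3 ≤ 6)
  A vs C: [3 vs 3, 6 vs 1, 6 vs 6] → A does not strictly dominate C (column X: 3 ≤ 3)
  B vs A: [6 vs 3, 5 vs 6, 1 vs 6] → B does not strictly dominate A (column Y: 5 ≤ 6)
  B vs C: [6 vs 3, 5 vs 1, 1 vs 6] → B does not strictly dominate C (column Z: 1 ≤ 6)
  C vs A: [3 vs 3, 1 vs 6, 6 vs 6] → C does not strictly dominate A (column X: 3 ≤ 3)
  C vs B: [3 vs 6, 1 vs 5, 6 vs 1] → C does not strictly dominate B (column X: 3 ≤ 6)
No single strategy strictly dominates all others → no strictly dominant strategy.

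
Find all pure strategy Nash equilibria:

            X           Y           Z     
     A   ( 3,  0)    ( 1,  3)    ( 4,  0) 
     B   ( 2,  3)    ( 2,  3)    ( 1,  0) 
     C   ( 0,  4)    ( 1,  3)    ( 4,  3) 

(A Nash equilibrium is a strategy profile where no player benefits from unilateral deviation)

Nash equilibrium: (B, Y)

Work:
Best responses:
  P1 vs X: payoffs [3, 2, 0] → best response A (payoff 3)
  P1 vs Y: payoffs [1, 2, 1] → best response B (payoff 2)
  P1 vs Z: payoffs [4, 1, 4] → best response A/C (payoff 4)
  P2 vs A: payoffs [0, 3, 0] → best response Y (payoff 3)
  P2 vs B: payoffs [3, 3, 0] → best response X/Y (payoff 3)
  P2 vs C: payoffs [4, 3, 3] → best response X (payoff 4)
Mutual best responses: (B,Y) → Nash equilibria.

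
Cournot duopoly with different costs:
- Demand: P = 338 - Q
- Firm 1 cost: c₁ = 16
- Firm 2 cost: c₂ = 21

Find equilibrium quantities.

q₁* = 109.0, q₂* = 104.0

Work:
Reaction: q₁ = (338 - 16 - q₂)/2
Reaction: q₂ = (338 - 21 - q₁)/2
Solve simultaneously:
q₁* = (338 - 2×16 + 21)/3 = 109.0
q₂* = (338 - 2×21 + 16)/3 = 104.0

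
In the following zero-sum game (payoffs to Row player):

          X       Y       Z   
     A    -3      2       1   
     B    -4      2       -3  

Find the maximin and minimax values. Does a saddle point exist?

Maximin = -3, Minimax = -3, Saddle: True

Work:
Row minimums: [-3, -4] → maximin = -3
Column maximums: [-3, 2, 1] → minimax = -3
Saddle point exists! Game value = -3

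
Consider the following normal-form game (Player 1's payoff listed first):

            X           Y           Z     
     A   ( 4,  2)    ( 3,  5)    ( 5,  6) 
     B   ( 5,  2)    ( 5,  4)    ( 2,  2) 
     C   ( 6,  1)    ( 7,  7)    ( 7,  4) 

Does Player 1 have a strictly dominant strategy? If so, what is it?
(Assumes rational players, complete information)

Yes, Player 1's strictly dominant strategy is C

Work:
A strategy strictly dominates another if it gives a strictly higher payoff against every opponent action. Compare each pair of P1's strategies column-by-column:
  A vs B: [4 vs 5, 3 vs 5, 5 vs 2] → A does not strictly dominate B (column X: 4 ≤ 5)
  A vs C: [4 vs 6, 3 vs 7, 5 vs 7] → A does not strictly dominate C (column X: 4 ≤ 6)
  B vs A: [5 vs 4, 5 vs 3, 2 vs 5] → B does not strictly dominate A (column Z: 2 ≤ 5)
  B vs C: [5 vs 6, 5 vs 7, 2 vs 7] → B does not strictly dominate C (column X: 5 ≤ 6)
  C vs A: [6 vs 4, 7 vs 3, 7 vs 5] → C strictly dominates A
  C vs B: [6 vs 5, 7 vs 5, 7 vs 2] → C strictly dominates B
C strictly dominates every other strategy → strictly dominant.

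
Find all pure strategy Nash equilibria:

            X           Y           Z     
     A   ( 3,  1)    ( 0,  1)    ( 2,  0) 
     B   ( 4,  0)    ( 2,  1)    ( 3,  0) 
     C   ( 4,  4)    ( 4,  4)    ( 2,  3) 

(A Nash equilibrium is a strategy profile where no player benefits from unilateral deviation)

Nash equilibrium: (C, X), (C, Y)

Work:
Best responses:
  P1 vs X: payoffs [3, 4, 4] → best response B/C (payoff 4)
  P1 vs Y: payoffs [0, 2, 4] → best response C (payoff 4)
  P1 vs Z: payoffs [2, 3, 2] → best response B (payoff 3)
  P2 vs A: payoffs [1, 1, 0] → best response X/Y (payoff 1)
  P2 vs B: payoffs [0, 1, 0] → best response Y (payoff 1)
  P2 vs C: payoffs [4, 4, 3] → best response X/Y (payoff 4)
Mutual best responses: (C,X), (C,Y) → Nash equilibria.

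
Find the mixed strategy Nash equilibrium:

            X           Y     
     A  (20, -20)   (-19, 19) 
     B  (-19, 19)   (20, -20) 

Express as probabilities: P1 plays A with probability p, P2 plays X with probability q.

p = 0.5, q = 0.5

Work:
Find probabilities that make opponent indifferent:
P2 chooses q to make P1 indifferent between A and B
P1 chooses p to make P2 indifferent between X and Y
Mixed NE: P1 plays (A: 0.5, B: 0.5), P2 plays (X: 0.5, Y: 0.5)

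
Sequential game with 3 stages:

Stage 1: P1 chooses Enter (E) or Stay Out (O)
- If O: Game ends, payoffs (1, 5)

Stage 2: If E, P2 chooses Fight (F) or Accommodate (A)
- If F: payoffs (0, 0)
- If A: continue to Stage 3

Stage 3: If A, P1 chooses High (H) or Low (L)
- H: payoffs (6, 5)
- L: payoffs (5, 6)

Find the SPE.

SPE: (E, A, H); Outcome (6, 5)

Work:
Stage 3: P1 chooses H (6 vs 5)
Stage 2: P2: F->0, A->5 (anticipating H). Choose A
Stage 1: P1: O->1, E->6 (anticipating A, H). Choose E
SPE path: E -> A -> H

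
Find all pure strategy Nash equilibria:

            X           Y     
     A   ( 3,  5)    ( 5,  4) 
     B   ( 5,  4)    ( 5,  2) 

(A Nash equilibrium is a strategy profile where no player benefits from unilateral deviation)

Nash equilibrium: (B, X)

Work:
Best responses:
  P1 vs X: payoffs [3, 5] → best response B (payoff 5)
  P1 vs Y: payoffs [5, 5] → best response A/B (payoff 5)
  P2 vs A: payoffs [5, 4] → best response X (payoff 5)
  P2 vs B: payoffs [4, 2] → best response X (payoff 4)
Mutual best responses: (B,X) → Nash equilibria.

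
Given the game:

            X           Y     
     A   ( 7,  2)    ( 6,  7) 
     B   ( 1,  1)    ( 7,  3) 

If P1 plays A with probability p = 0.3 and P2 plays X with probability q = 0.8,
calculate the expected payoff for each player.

E[P1] = 3.58, E[P2] = 1.88

Work:
E[P1] = p·q·π₁(A,X) + p·(1-q)·π₁(A,Y) + (1-p)·q·π₁(B,X) + (1-p)·(1-q)·π₁(B,Y)
= 0.3·0.8·7 + 0.3·0.2·6 + 0.7·0.8·1 + 0.7·0.2·7
= 3.58

E[P2] = 1.88 (similar calculation)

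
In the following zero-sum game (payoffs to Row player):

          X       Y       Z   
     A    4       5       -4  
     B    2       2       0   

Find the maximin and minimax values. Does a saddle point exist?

Maximin = 0, Minimax = 0, Saddle: True

Work:
Row minimums: [-4, 0] → maximin = 0
Column maximums: [4, 5, 0] → minimax = 0
Saddle point exists! Game value = 0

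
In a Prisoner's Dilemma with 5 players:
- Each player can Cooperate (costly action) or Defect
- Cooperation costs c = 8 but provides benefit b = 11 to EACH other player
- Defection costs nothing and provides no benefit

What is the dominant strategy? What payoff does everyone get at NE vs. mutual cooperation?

Dominant: Defect; NE payoff = 0; Coop payoff = 36

Work:
Defect dominates (saves cost c = 8, benefit to others is external)
NE: All defect → everyone gets 0
If all cooperate: each receives (4)×11 - 8 = 36
Social dilemma: 36 > 0 but NE gives 0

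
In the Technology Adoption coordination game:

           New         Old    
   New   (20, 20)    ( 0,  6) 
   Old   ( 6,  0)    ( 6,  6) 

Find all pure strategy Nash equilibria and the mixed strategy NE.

Pure NE: (New, New) and (Old, Old); Mixed NE: p = 0.3, q = 0.3

Work:
Check pure NE:
(New, New): (20, 20) - no unilateral deviation beneficial
(Old, Old): (6, 6) - no unilateral deviation beneficial
Mixed NE: P1 plays New with p = 0.3, P2 plays New with q = 0.3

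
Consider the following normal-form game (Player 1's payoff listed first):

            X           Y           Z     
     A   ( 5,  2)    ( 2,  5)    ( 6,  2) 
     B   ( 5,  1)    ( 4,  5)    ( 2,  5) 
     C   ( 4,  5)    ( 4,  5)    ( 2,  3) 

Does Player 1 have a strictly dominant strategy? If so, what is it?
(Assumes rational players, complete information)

No strictly dominant strategy exists for Player 1

Work:
A strategy strictly dominates another if it gives a strictly higher payoff against every opponent action. Compare each pair of P1's strategies column-by-column:
  A vs B: [5 vs 5, 2 vs 4, 6 vs 2] → A does not strictly dominate B (column X: 5 ≤ 5)
  A vs C: [5 vs 4, 2 vs 4, 6 vs 2] → A does not strictly dominate C (column Y: 2 ≤ 4)
  B vs A: [5 vs 5, 4 vs 2, 2 vs 6] → B does not strictly dominate A (column X: 5 ≤ 5)
  B vs C: [5 vs 4, 4 vs 4, 2 vs 2] → B does not strictly dominate C (column Y: 4 ≤ 4)
  C vs A: [4 vs 5, 4 vs 2, 2 vs 6] → C does not strictly dominate A (column X: 4 ≤ 5)
  C vs B: [4 vs 5, 4 vs 4, 2 vs 2] → C does not strictly dominate B (column X: 4 ≤ 5)
No single strategy strictly dominates all others → no strictly dominant strategy.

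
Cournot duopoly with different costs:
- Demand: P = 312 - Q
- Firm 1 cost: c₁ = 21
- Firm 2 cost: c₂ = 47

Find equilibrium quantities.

q₁* = 105.67, q₂* = 79.67

Work:
Reaction: q₁ = (312 - 21 - q₂)/2
Reaction: q₂ = (312 - 47 - q₁)/2
Solve simultaneously:
q₁* = (312 - 2×21 + 47)/3 = 105.67
q₂* = (312 - 2×47 + 21)/3 = 79.67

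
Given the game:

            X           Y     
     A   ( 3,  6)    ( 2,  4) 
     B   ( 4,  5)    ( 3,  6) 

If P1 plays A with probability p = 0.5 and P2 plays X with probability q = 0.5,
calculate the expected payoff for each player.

E[P1] = 3.0, E[P2] = 5.25

Work:
E[P1] = p·q·π₁(A,X) + p·(1-q)·π₁(A,Y) + (1-p)·q·π₁(B,X) + (1-p)·(1-q)·π₁(B,Y)
= 0.5·0.5·3 + 0.5·0.5·2 + 0.5·0.5·4 + 0.5·0.5·3
= 3.0

E[P2] = 5.25 (similar calculation)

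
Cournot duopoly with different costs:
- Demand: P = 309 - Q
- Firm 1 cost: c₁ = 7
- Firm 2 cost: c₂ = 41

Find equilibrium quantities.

q₁* = 112.0, q₂* = 78.0

Work:
Reaction: q₁ = (309 - 7 - q₂)/2
Reaction: q₂ = (309 - 41 - q₁)/2
Solve simultaneously:
q₁* = (309 - 2×7 + 41)/3 = 112.0
q₂* = (309 - 2×41 + 7)/3 = 78.0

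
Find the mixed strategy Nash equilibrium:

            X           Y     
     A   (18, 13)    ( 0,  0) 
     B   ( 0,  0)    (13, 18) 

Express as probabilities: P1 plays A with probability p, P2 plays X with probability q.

p = 0.5806, q = 0.4194

Work:
Find probabilities that make opponent indifferent:
P2 chooses q to make P1 indifferent between A and B
P1 chooses p to make P2 indifferent between X and Y
Mixed NE: P1 plays (A: 0.5806, B: 0.4194), P2 plays (X: 0.4194, Y: 0.5806)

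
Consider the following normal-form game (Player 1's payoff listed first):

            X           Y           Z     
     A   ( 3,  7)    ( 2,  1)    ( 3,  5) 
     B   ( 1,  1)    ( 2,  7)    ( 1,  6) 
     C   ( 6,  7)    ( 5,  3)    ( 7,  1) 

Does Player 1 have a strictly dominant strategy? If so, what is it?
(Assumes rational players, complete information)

Yes, Player 1's strictly dominant strategy is C

Work:
A strategy strictly dominates another if it gives a strictly higher payoff against every opponent action. Compare each pair of P1's strategies column-by-column:
  A vs B: [3 vs 1, 2 vs 2, 3 vs 1] → A does not strictly dominate B (column Y: 2 ≤ 2)
  A vs C: [3 vs 6, 2 vs 5, 3 vs 7] → A does not strictly dominate C (column X: 3 ≤ 6)
  B vs A: [1 vs 3, 2 vs 2, 1 vs 3] → B does not strictly dominate A (column X: 1 ≤ 3)
  B vs C: [1 vs 6, 2 vs 5, 1 vs 7] → B does not strictly dominate C (column X: 1 ≤ 6)
  C vs A: [6 vs 3, 5 vs 2, 7 vs 3] → C strictly dominates A
  C vs B: [6 vs 1, 5 vs 2, 7 vs 1] → C strictly dominates B
C strictly dominates every other strategy → strictly dominant.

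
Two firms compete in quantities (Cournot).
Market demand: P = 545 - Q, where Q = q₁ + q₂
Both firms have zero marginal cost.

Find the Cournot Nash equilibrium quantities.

q₁* = q₂* = 181.67; P* = 181.67

Work:
Profit: π_i = P·q_i = (a - q_i - q_j)·q_i
FOC: ∂π_i/∂q_i = a - 2q_i - q_j = 0
Reaction function: q_i = (545 - q_j)/2
Symmetry: q* = 545/3 = 181.67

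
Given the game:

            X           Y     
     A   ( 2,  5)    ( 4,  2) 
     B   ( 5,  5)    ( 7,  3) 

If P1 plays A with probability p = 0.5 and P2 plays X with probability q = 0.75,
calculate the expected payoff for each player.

E[P1] = 4.0, E[P2] = 4.375

Work:
E[P1] = p·q·π₁(A,X) + p·(1-q)·π₁(A,Y) + (1-p)·q·π₁(B,X) + (1-p)·(1-q)·π₁(B,Y)
= 0.5·0.75·2 + 0.5·0.25·4 + 0.5·0.75·5 + 0.5·0.25·7
= 4.0

E[P2] = 4.375 (similar calculation)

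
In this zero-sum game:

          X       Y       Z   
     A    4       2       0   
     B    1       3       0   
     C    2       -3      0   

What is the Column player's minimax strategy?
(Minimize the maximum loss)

Column should play Z, value = 0

Work:
Column player minimizes Row's maximum payoff:
Column X: max payoff to Row = 4
Column Y: max payoff to Row = 3
Column Z: max payoff to Row = 0
Minimum is 0, achieved by column Z.
Minimax strategy: Z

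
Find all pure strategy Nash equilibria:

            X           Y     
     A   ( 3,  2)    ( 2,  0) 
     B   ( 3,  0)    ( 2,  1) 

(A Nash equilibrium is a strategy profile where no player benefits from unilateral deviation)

Nash equilibrium: (A, X), (B, Y)

Work:
Best responses:
  P1 vs X: payoffs [3, 3] → best response A/B (payoff 3)
  P1 vs Y: payoffs [2, 2] → best response A/B (payoff 2)
  P2 vs A: payoffs [2, 0] → best response X (payoff 2)
  P2 vs B: payoffs [0, 1] → best response Y (payoff 1)
Mutual best responses: (A,X), (B,Y) → Nash equilibria.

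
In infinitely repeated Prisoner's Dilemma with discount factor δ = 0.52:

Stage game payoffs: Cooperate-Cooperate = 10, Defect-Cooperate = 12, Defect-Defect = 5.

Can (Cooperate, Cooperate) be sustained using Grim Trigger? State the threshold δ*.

δ* = 0.2857; since δ = 0.52 ≥ 0.2857, cooperation can be sustained

Work:
For Grim Trigger:
Cooperate forever: 10/(1-δ)
Defect then punished: 12 + 5·δ/(1-δ)
Need: 10/(1-δ) ≥ 12 + 5·δ/(1-δ)
Solving: δ ≥ (T-R)/(T-P) = (12-10)/(12-5) = 0.2857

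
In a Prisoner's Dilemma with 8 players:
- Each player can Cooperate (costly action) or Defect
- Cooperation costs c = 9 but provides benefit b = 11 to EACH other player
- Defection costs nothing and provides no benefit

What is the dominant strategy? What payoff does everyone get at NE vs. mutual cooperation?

Dominant: Defect; NE payoff = 0; Coop payoff = 68

Work:
Defect dominates (saves cost c = 9, benefit to others is external)
NE: All defect → everyone gets 0
If all cooperate: each receives (7)×11 - 9 = 68
Social dilemma: 68 > 0 but NE gives 0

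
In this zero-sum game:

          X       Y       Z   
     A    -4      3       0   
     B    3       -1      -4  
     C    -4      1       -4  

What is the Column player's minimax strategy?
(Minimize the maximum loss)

Column should play Z, value = 0

Work:
Column player minimizes Row's maximum payoff:
Column X: max payoff to Row = 3
Column Y: max payoff to Row = 3
Column Z: max payoff to Row = 0
Minimum is 0, achieved by column Z.
Minimax strategy: Z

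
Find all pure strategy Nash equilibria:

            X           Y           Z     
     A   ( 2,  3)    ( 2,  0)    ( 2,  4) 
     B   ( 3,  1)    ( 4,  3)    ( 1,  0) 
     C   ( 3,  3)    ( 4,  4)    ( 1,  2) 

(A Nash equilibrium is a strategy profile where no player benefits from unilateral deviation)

Nash equilibrium: (A, Z), (B, Y), (C, Y)

Work:
Best responses:
  P1 vs X: payoffs [2, 3, 3] → best response B/C (payoff 3)
  P1 vs Y: payoffs [2, 4, 4] → best response B/C (payoff 4)
  P1 vs Z: payoffs [2, 1, 1] → best response A (payoff 2)
  P2 vs A: payoffs [3, 0, 4] → best response Z (payoff 4)
  P2 vs B: payoffs [1, 3, 0] → best response Y (payoff 3)
  P2 vs C: payoffs [3, 4, 2] → best response Y (payoff 4)
Mutual best responses: (A,Z), (B,Y), (C,Y) → Nash equilibria.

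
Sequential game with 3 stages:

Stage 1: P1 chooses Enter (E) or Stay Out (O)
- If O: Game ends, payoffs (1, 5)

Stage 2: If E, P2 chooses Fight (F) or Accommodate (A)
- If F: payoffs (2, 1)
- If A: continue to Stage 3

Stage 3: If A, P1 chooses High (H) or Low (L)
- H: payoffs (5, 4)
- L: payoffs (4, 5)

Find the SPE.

SPE: (E, A, H); Outcome (5, 4)

Work:
Stage 3: P1 chooses H (5 vs 4)
Stage 2: P2: F->1, A->4 (anticipating H). Choose A
Stage 1: P1: O->1, E->5 (anticipating A, H). Choose E
SPE path: E -> A -> H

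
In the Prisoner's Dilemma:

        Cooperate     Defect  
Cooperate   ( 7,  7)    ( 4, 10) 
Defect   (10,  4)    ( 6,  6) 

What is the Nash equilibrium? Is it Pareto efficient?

(Defect, Defect) is NE; not Pareto efficient

Work:
Defect dominates Cooperate for both players:
If P2 cooperates: Defect (10) > Cooperate (7)
If P2 defects: Defect (6) > Cooperate (4)
NE: (Defect, Defect) with payoff (6, 6)
But (Cooperate, Cooperate) = (7, 7) Pareto dominates (6, 6)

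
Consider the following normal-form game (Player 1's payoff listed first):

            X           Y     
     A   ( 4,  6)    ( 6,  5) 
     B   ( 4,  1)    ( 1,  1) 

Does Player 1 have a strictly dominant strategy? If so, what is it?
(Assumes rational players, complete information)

No strictly dominant strategy exists for Player 1

Work:
A strategy strictly dominates another if it gives a strictly higher payoff against every opponent action. Compare each pair of P1's strategies column-by-column:
  A vs B: [4 vs 4, 6 vs 1] → A does not strictly dominate B (column X: 4 ≤ 4)
  B vs A: [4 vs 4, 1 vs 6] → B does not strictly dominate A (column X: 4 ≤ 4)
No single strategy strictly dominates all others → no strictly dominant strategy.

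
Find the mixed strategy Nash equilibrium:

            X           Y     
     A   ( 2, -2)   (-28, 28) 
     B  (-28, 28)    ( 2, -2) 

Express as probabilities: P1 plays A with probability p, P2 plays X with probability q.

p = 0.5, q = 0.5

Work:
Find probabilities that make opponent indifferent:
P2 chooses q to make P1 indifferent between A and B
P1 chooses p to make P2 indifferent between X and Y
Mixed NE: P1 plays (A: 0.5, B: 0.5), P2 plays (X: 0.5, Y: 0.5)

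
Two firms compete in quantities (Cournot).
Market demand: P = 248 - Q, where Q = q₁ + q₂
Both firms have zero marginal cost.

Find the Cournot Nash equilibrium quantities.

q₁* = q₂* = 82.67; P* = 82.67

Work:
Profit: π_i = P·q_i = (a - q_i - q_j)·q_i
FOC: ∂π_i/∂q_i = a - 2q_i - q_j = 0
Reaction function: q_i = (248 - q_j)/2
Symmetry: q* = 248/3 = 82.67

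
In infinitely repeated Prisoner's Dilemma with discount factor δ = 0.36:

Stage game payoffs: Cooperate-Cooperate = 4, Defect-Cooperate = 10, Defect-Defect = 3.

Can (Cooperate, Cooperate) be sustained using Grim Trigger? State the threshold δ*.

δ* = 0.8571; since δ = 0.36 < 0.8571, cooperation cannot be sustained

Work:
For Grim Trigger:
Cooperate forever: 4/(1-δ)
Defect then punished: 10 + 3·δ/(1-δ)
Need: 4/(1-δ) ≥ 10 + 3·δ/(1-δ)
Solving: δ ≥ (T-R)/(T-P) = (10-4)/(10-3) = 0.8571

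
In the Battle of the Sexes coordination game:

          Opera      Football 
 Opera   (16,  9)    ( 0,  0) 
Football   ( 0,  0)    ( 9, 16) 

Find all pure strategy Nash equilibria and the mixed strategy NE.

Pure NE: (Opera, Opera) and (Football, Football); Mixed NE: p = 0.64, q = 0.36

Work:
Check pure NE:
(Opera, Opera): (16, 9) - no unilateral deviation beneficial
(Football, Football): (9, 16) - no unilateral deviation beneficial
Mixed NE: P1 plays Opera with p = 0.64, P2 plays Opera with q = 0.36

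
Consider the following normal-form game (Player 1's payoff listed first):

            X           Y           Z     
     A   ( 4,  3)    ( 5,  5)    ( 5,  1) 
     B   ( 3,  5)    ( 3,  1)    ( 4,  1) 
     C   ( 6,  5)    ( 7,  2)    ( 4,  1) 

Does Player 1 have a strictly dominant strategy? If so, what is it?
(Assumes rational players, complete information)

No strictly dominant strategy exists for Player 1

Work:
A strategy strictly dominates another if it gives a strictly higher payoff against every opponent action. Compare each pair of P1's strategies column-by-column:
  A vs B: [4 vs 3, 5 vs 3, 5 vs 4] → A strictly dominates B
  A vs C: [4 vs 6, 5 vs 7, 5 vs 4] → A does not strictly dominate C (column X: 4 ≤ 6)
  B vs A: [3 vs 4, 3 vs 5, 4 vs 5] → B does not strictly dominate A (column X: 3 ≤ 4)
  B vs C: [3 vs 6, 3 vs 7, 4 vs 4] → B does not strictly dominate C (column X: 3 ≤ 6)
  C vs A: [6 vs 4, 7 vs 5, 4 vs 5] → C does not strictly dominate A (column Z: 4 ≤ 5)
  C vs B: [6 vs 3, 7 vs 3, 4 vs 4] → C does not strictly dominate B (column Z: 4 ≤ 4)
No single strategy strictly dominates all others → no strictly dominant strategy.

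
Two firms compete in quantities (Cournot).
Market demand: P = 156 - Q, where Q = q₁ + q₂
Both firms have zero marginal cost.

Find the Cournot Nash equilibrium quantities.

q₁* = q₂* = 52.0; P* = 52.0

Work:
Profit: π_i = P·q_i = (a - q_i - q_j)·q_i
FOC: ∂π_i/∂q_i = a - 2q_i - q_j = 0
Reaction function: q_i = (156 - q_j)/2
Symmetry: q* = 156/3 = 52.0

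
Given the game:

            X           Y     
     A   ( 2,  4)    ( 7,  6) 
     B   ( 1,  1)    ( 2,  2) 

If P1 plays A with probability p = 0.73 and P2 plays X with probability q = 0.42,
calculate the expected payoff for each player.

E[P1] = 4.0036, E[P2] = 4.1934

Work:
E[P1] = p·q·π₁(A,X) + p·(1-q)·π₁(A,Y) + (1-p)·q·π₁(B,X) + (1-p)·(1-q)·π₁(B,Y)
= 0.73·0.42·2 + 0.73·0.58·7 + 0.27·0.42·1 + 0.27·0.58·2
= 4.0036

E[P2] = 4.1934 (similar calculation)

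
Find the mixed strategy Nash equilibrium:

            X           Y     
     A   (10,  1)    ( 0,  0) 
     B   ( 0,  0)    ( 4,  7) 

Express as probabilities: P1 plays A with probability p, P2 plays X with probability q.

p = 0.875, q = 0.2857

Work:
Find probabilities that make opponent indifferent:
P2 chooses q to make P1 indifferent between A and B
P1 chooses p to make P2 indifferent between X and Y
Mixed NE: P1 plays (A: 0.875, B: 0.125), P2 plays (X: 0.2857, Y: 0.7143)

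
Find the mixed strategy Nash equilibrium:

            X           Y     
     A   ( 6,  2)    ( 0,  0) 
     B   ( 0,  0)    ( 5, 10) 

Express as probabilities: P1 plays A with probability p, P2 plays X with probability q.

p = 0.8333, q = 0.4545

Work:
Find probabilities that make opponent indifferent:
P2 chooses q to make P1 indifferent between A and B
P1 chooses p to make P2 indifferent between X and Y
Mixed NE: P1 plays (A: 0.8333, B: 0.1667), P2 plays (X: 0.4545, Y: 0.5455)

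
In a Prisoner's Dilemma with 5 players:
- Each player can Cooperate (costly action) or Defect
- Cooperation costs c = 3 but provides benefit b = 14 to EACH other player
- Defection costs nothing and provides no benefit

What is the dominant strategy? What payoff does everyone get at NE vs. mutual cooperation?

Dominant: Defect; NE payoff = 0; Coop payoff = 53

Work:
Defect dominates (saves cost c = 3, benefit to others is external)
NE: All defect → everyone gets 0
If all cooperate: each receives (4)×14 - 3 = 53
Social dilemma: 53 > 0 but NE gives 0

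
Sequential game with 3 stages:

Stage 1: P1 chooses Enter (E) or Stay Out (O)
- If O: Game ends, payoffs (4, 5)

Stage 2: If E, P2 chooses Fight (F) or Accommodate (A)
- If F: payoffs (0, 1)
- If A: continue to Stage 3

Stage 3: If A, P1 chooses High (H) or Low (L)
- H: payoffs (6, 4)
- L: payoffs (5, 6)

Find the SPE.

SPE: (E, A, H); Outcome (6, 4)

Work:
Stage 3: P1 chooses H (6 vs 5)
Stage 2: P2: F->1, A->4 (anticipating H). Choose A
Stage 1: P1: O->4, E->6 (anticipating A, H). Choose E
SPE path: E -> A -> H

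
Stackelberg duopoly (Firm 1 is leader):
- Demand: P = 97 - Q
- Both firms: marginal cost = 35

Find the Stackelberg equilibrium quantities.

q₁* (leader) = 31.0, q₂* (follower) = 15.5

Work:
Follower's reaction: q₂ = (a - c - q₁)/2
Leader substitutes: π₁ = q₁·(a - q₁ - (a-c-q₁)/2 - c)
FOC: q₁* = (97 - 35)/2 = 31.00
Then: q₂* = (97 - 35 - 31.0)/2 = 15.50
Leader has first-mover advantage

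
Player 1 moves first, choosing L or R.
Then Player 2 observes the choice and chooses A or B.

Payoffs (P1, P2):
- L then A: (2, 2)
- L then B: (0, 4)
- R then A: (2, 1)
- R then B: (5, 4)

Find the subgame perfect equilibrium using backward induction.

P1 plays R, P2 plays B after L and B after R; Payoff (5, 4)

Work:
Backward induction:
After L: P2 chooses B → P1 gets 0
After R: P2 chooses B → P1 gets 5
P1 chooses R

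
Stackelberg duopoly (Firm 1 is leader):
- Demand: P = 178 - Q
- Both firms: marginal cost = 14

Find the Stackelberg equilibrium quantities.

q₁* (leader) = 82.0, q₂* (follower) = 41.0

Work:
Follower's reaction: q₂ = (a - c - q₁)/2
Leader substitutes: π₁ = q₁·(a - q₁ - (a-c-q₁)/2 - c)
FOC: q₁* = (178 - 14)/2 = 82.00
Then: q₂* = (178 - 14 - 82.0)/2 = 41.00
Leader has first-mover advantage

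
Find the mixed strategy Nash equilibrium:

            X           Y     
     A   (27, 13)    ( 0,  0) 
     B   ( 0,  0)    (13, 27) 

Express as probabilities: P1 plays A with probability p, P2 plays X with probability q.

p = 0.675, q = 0.325

Work:
Find probabilities that make opponent indifferent:
P2 chooses q to make P1 indifferent between A and B
P1 chooses p to make P2 indifferent between X and Y
Mixed NE: P1 plays (A: 0.675, B: 0.325), P2 plays (X: 0.325, Y: 0.675)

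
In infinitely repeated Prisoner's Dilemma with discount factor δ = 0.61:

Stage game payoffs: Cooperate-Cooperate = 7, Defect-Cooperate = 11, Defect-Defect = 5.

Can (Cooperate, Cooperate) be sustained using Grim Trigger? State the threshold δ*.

δ* = 0.6667; since δ = 0.61 < 0.6667, cooperation cannot be sustained

Work:
For Grim Trigger:
Cooperate forever: 7/(1-δ)
Defect then punished: 11 + 5·δ/(1-δ)
Need: 7/(1-δ) ≥ 11 + 5·δ/(1-δ)
Solving: δ ≥ (T-R)/(T-P) = (11-7)/(11-5) = 0.6667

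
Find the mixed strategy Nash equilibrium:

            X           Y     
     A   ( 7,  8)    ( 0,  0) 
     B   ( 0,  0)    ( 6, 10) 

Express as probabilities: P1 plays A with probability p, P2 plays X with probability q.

p = 0.5556, q = 0.4615

Work:
Find probabilities that make opponent indifferent:
P2 chooses q to make P1 indifferent between A and B
P1 chooses p to make P2 indifferent between X and Y
Mixed NE: P1 plays (A: 0.5556, B: 0.4444), P2 plays (X: 0.4615, Y: 0.5385)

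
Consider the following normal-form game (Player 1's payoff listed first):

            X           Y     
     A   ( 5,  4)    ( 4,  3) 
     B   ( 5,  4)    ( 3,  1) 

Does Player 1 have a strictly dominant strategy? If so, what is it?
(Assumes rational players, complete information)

No strictly dominant strategy exists for Player 1

Work:
A strategy strictly dominates another if it gives a strictly higher payoff against every opponent action. Compare each pair of P1's strategies column-by-column:
  A vs B: [5 vs 5, 4 vs 3] → A does not strictly dominate B (column X: 5 ≤ 5)
  B vs A: [5 vs 5, 3 vs 4] → B does not strictly dominate A (column X: 5 ≤ 5)
No single strategy strictly dominates all others → no strictly dominant strategy.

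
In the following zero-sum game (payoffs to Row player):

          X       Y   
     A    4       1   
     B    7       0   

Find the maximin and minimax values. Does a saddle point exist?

Maximin = 1, Minimax = 1, Saddle: True

Work:
Row minimums: [1, 0] → maximin = 1
Column maximums: [7, 1] → minimax = 1
Saddle point exists! Game value = 1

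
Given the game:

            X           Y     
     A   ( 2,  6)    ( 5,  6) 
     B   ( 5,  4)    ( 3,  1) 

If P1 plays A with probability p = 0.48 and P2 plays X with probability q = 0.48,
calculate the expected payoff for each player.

E[P1] = 3.768, E[P2] = 4.1488

Work:
E[P1] = p·q·π₁(A,X) + p·(1-q)·π₁(A,Y) + (1-p)·q·π₁(B,X) + (1-p)·(1-q)·π₁(B,Y)
= 0.48·0.48·2 + 0.48·0.52·5 + 0.52·0.48·5 + 0.52·0.52·3
= 3.768

E[P2] = 4.1488 (similar calculation)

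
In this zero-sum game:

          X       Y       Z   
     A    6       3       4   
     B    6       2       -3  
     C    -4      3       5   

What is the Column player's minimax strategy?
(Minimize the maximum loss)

Column should play Y, value = 3

Work:
Column player minimizes Row's maximum payoff:
Column X: max payoff to Row = 6
Column Y: max payoff to Row = 3
Column Z: max payoff to Row = 5
Minimum is 3, achieved by column Y.
Minimax strategy: Y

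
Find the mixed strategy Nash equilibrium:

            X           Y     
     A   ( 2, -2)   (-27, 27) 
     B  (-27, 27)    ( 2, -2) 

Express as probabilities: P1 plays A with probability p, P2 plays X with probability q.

p = 0.5, q = 0.5

Work:
Find probabilities that make opponent indifferent:
P2 chooses q to make P1 indifferent between A and B
P1 chooses p to make P2 indifferent between X and Y
Mixed NE: P1 plays (A: 0.5, B: 0.5), P2 plays (X: 0.5, Y: 0.5)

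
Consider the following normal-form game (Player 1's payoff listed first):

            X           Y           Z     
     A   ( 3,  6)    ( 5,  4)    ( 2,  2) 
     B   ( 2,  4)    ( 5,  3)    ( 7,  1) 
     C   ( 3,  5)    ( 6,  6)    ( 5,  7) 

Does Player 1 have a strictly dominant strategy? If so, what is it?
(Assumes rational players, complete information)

No strictly dominant strategy exists for Player 1

Work:
A strategy strictly dominates another if it gives a strictly higher payoff against every opponent action. Compare each pair of P1's strategies column-by-column:
  A vs B: [3 vs 2, 5 vs 5, 2 vs 7] → A does not strictly dominate B (column Y: 5 ≤ 5)
  A vs C: [3 vs 3, 5 vs 6, 2 vs 5] → A does not strictly dominate C (column X: 3 ≤ 3)
  B vs A: [2 vs 3, 5 vs 5, 7 vs 2] → B does not strictly dominate A (column X: 2 ≤ 3)
  B vs C: [2 vs 3, 5 vs 6, 7 vs 5] → B does not strictly dominate C (column X: 2 ≤ 3)
  C vs A: [3 vs 3, 6 vs 5, 5 vs 2] → C does not strictly dominate A (column X: 3 ≤ 3)
  C vs B: [3 vs 2, 6 vs 5, 5 vs 7] → C does not strictly dominate B (column Z: 5 ≤ 7)
No single strategy strictly dominates all others → no strictly dominant strategy.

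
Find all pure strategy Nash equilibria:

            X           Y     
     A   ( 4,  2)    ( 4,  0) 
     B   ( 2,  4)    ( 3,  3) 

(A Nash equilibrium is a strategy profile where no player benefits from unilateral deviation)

Nash equilibrium: (A, X)

Work:
Best responses:
  P1 vs X: payoffs [4, 2] → best response A (payoff 4)
  P1 vs Y: payoffs [4, 3] → best response A (payoff 4)
  P2 vs A: payoffs [2, 0] → best response X (payoff 2)
  P2 vs B: payoffs [4, 3] → best response X (payoff 4)
Mutual best responses: (A,X) → Nash equilibria.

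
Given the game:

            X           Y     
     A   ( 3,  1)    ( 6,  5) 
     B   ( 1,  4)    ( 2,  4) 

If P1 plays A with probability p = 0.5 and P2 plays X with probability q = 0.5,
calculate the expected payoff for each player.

E[P1] = 3.0, E[P2] = 3.5

Work:
E[P1] = p·q·π₁(A,X) + p·(1-q)·π₁(A,Y) + (1-p)·q·π₁(B,X) + (1-p)·(1-q)·π₁(B,Y)
= 0.5·0.5·3 + 0.5·0.5·6 + 0.5·0.5·1 + 0.5·0.5·2
= 3.0

E[P2] = 3.5 (similar calculation)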